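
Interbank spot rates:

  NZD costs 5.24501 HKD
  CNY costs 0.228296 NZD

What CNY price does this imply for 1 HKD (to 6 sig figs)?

1 HKD ÷ 5.24501 = 0.190657 NZD
0.190657 NZD ÷ 0.228296 = 0.835132 CNY

HKD/CNY = 0.835132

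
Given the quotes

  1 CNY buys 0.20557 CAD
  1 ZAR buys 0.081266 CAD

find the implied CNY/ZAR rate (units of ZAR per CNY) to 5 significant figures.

CNY/ZAR = 2.5296

1 CNY × 0.20557 = 0.20557 CAD
0.20557 CAD ÷ 0.081266 = 2.52959 ZAR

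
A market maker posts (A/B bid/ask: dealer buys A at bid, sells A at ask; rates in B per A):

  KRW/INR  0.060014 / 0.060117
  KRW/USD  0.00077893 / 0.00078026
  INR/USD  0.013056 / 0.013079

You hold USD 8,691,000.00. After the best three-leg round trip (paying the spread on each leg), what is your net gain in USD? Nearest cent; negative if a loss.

Best loop USD → KRW → INR → USD:
USD 8,691,000.00 ÷ 0.00078026 (buy KRW at ask) = KRW 11,138,594,827
KRW 11,138,594,827 × 0.060014 (sell KRW at bid) = INR 668,471,629.97
INR 668,471,629.97 × 0.013056 (sell INR at bid) = USD 8,727,565.60

Net profit: USD 36,565.60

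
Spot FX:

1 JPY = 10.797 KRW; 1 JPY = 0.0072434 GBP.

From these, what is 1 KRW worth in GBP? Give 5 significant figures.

KRW/GBP = 0.00067087

1 KRW ÷ 10.797 = 0.0926183 JPY
0.0926183 JPY × 0.0072434 = 0.000670872 GBP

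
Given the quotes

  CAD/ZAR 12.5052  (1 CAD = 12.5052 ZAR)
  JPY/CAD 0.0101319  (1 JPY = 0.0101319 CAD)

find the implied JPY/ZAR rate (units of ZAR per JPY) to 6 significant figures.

JPY/ZAR = 0.126701

1 JPY × 0.0101319 = 0.0101319 CAD
0.0101319 CAD × 12.5052 = 0.126701 ZAR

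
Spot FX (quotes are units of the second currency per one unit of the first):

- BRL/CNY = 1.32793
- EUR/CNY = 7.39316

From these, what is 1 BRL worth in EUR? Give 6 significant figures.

1 BRL × 1.32793 = 1.32793 CNY
1.32793 CNY ÷ 7.39316 = 0.179616 EUR

BRL/EUR = 0.179616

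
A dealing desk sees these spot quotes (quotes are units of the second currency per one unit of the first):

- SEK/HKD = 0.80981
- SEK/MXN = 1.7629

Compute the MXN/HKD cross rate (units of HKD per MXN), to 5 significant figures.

MXN/HKD = 0.45936

1 MXN ÷ 1.7629 = 0.567247 SEK
0.567247 SEK × 0.80981 = 0.459362 HKD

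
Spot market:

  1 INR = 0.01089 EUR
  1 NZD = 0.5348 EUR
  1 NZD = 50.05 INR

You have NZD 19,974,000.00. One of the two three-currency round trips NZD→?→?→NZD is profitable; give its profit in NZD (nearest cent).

Profitable loop is NZD → INR → EUR → NZD:
NZD 19,974,000.00 × 50.05 = INR 999,698,700.00
INR 999,698,700.00 × 0.01089 = EUR 10,886,718.84
EUR 10,886,718.84 ÷ 0.5348 = NZD 20,356,617.13
Profit = NZD 20,356,617.13 − NZD 19,974,000.00

Profit: NZD 382,617.13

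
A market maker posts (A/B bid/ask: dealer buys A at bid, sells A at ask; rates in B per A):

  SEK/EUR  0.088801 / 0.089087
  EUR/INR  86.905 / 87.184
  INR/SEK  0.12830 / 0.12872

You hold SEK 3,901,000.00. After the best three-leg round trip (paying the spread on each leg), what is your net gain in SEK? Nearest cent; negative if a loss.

Best loop SEK → INR → EUR → SEK:
SEK 3,901,000.00 ÷ 0.12872 (buy INR at ask) = INR 30,306,090.74
INR 30,306,090.74 ÷ 87.184 (buy EUR at ask) = EUR 347,610.69
EUR 347,610.69 ÷ 0.089087 (buy SEK at ask) = SEK 3,901,923.89

Net profit: SEK 923.89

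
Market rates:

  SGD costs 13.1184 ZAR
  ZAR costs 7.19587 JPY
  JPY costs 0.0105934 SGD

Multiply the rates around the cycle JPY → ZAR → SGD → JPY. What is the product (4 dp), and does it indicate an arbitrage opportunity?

1.0000 (no arbitrage)

Around JPY → ZAR → SGD → JPY: 1 ÷ 7.19587 ÷ 13.1184 ÷ 0.0105934 = 1.000001
Product ≈ 1 (deviation 0.000%, within rounding noise).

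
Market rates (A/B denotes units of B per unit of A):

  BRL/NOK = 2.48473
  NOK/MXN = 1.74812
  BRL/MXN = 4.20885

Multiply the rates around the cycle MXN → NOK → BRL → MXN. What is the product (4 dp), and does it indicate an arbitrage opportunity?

0.9690 (arbitrage exists)

Around MXN → NOK → BRL → MXN: 1 ÷ 1.74812 ÷ 2.48473 × 4.20885 = 0.968976
Product < 1; profitable direction is MXN → BRL → NOK → MXN.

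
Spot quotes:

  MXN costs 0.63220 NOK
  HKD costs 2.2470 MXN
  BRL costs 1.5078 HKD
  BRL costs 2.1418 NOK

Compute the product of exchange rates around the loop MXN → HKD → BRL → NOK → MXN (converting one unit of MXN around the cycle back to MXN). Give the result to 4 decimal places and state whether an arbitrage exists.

Around MXN → HKD → BRL → NOK → MXN: 1 ÷ 2.2470 ÷ 1.5078 × 2.1418 ÷ 0.63220 = 0.999948
Product ≈ 1 (deviation 0.005%, within rounding noise).

0.9999 (no arbitrage)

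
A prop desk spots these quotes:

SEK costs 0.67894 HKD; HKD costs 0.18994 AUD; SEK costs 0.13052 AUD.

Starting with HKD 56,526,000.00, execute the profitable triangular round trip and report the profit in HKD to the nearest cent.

Profitable loop is HKD → SEK → AUD → HKD:
HKD 56,526,000.00 ÷ 0.67894 = SEK 83,256,252.39
SEK 83,256,252.39 × 0.13052 = AUD 10,866,606.06
AUD 10,866,606.06 ÷ 0.18994 = HKD 57,210,730.03
Profit = HKD 57,210,730.03 − HKD 56,526,000.00

Profit: HKD 684,730.03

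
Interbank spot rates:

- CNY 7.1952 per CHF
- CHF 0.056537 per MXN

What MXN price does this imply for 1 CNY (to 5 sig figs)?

1 CNY ÷ 7.1952 = 0.138982 CHF
0.138982 CHF ÷ 0.056537 = 2.45824 MXN

CNY/MXN = 2.4582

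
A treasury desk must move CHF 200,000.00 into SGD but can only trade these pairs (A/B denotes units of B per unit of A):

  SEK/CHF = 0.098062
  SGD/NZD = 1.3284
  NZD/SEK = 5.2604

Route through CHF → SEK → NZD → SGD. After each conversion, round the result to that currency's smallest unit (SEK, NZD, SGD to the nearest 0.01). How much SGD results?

SGD 291,864.72

CHF 200,000.00 ÷ 0.098062 = SEK 2,039,526.01
SEK 2,039,526.01 ÷ 5.2604 = NZD 387,713.10
NZD 387,713.10 ÷ 1.3284 = SGD 291,864.72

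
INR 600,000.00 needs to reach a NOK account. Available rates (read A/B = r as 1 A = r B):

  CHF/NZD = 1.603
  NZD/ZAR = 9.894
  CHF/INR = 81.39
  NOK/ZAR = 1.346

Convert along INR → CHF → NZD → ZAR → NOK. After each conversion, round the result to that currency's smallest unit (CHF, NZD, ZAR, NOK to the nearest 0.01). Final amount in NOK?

NOK 86,864.10

INR 600,000.00 ÷ 81.39 = CHF 7,371.91
CHF 7,371.91 × 1.603 = NZD 11,817.17
NZD 11,817.17 × 9.894 = ZAR 116,919.08
ZAR 116,919.08 ÷ 1.346 = NOK 86,864.10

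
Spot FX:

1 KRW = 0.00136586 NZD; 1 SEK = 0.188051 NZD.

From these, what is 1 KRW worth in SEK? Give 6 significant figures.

1 KRW × 0.00136586 = 0.00136586 NZD
0.00136586 NZD ÷ 0.188051 = 0.00726324 SEK

KRW/SEK = 0.00726324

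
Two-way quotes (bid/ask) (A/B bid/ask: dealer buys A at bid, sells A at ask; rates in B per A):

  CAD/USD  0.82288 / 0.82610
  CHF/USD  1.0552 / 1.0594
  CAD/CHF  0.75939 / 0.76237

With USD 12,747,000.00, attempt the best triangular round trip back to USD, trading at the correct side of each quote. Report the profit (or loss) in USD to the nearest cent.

Net profit: USD 240,295.62

Best loop USD → CHF → CAD → USD:
USD 12,747,000.00 ÷ 1.0594 (buy CHF at ask) = CHF 12,032,282.42
CHF 12,032,282.42 ÷ 0.76237 (buy CAD at ask) = CAD 15,782,733.35
CAD 15,782,733.35 × 0.82288 (sell CAD at bid) = USD 12,987,295.62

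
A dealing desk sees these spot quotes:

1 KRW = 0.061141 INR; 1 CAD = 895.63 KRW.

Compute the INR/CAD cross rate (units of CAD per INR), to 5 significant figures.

1 INR ÷ 0.061141 = 16.3556 KRW
16.3556 KRW ÷ 895.63 = 0.0182616 CAD

INR/CAD = 0.018262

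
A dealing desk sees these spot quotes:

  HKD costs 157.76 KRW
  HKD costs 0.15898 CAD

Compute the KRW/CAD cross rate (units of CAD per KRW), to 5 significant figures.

1 KRW ÷ 157.76 = 0.00633874 HKD
0.00633874 HKD × 0.15898 = 0.00100773 CAD

KRW/CAD = 0.0010077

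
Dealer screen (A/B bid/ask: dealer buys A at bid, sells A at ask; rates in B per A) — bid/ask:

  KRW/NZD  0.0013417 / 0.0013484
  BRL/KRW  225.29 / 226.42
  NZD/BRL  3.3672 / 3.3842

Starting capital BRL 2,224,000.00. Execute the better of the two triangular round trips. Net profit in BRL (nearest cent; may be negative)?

Best loop BRL → KRW → NZD → BRL:
BRL 2,224,000.00 × 225.29 (sell BRL at bid) = KRW 501,044,960
KRW 501,044,960 × 0.0013417 (sell KRW at bid) = NZD 672,252.02
NZD 672,252.02 × 3.3672 (sell NZD at bid) = BRL 2,263,607.01

Net profit: BRL 39,607.01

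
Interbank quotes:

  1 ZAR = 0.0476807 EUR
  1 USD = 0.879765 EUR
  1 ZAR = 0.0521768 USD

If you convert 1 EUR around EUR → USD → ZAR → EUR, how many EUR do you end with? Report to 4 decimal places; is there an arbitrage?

Around EUR → USD → ZAR → EUR: 1 ÷ 0.879765 ÷ 0.0521768 × 0.0476807 = 1.038720
Product > 1; profitable direction is EUR → USD → ZAR → EUR.

1.0387 (arbitrage exists)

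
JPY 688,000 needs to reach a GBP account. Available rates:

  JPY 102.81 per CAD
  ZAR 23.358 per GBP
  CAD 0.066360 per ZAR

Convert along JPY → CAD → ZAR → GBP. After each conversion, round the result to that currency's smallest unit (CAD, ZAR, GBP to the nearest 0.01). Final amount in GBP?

JPY 688,000 ÷ 102.81 = CAD 6,691.96
CAD 6,691.96 ÷ 0.066360 = ZAR 100,843.28
ZAR 100,843.28 ÷ 23.358 = GBP 4,317.29

GBP 4,317.29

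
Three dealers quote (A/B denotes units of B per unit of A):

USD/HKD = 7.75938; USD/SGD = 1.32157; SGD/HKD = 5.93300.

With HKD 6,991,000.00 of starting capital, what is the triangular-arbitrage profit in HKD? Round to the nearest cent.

Profit: HKD 73,424.71

Profitable loop is HKD → USD → SGD → HKD:
HKD 6,991,000.00 ÷ 7.75938 = USD 900,974.05
USD 900,974.05 × 1.32157 = SGD 1,190,700.27
SGD 1,190,700.27 × 5.93300 = HKD 7,064,424.71
Profit = HKD 7,064,424.71 − HKD 6,991,000.00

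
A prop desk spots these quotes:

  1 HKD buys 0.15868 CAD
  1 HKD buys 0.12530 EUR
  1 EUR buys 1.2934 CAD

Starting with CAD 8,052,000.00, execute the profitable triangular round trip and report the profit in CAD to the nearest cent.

Profit: CAD 171,666.73

Profitable loop is CAD → HKD → EUR → CAD:
CAD 8,052,000.00 ÷ 0.15868 = HKD 50,743,634.99
HKD 50,743,634.99 × 0.12530 = EUR 6,358,177.46
EUR 6,358,177.46 × 1.2934 = CAD 8,223,666.73
Profit = CAD 8,223,666.73 − CAD 8,052,000.00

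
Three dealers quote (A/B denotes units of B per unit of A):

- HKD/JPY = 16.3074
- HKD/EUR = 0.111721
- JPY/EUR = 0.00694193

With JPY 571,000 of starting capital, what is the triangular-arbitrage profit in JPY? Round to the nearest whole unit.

Profit: JPY 7,584

Profitable loop is JPY → EUR → HKD → JPY:
JPY 571,000 × 0.00694193 = EUR 3,963.84
EUR 3,963.84 ÷ 0.111721 = HKD 35,479.83
HKD 35,479.83 × 16.3074 = JPY 578,584
Profit = JPY 578,584 − JPY 571,000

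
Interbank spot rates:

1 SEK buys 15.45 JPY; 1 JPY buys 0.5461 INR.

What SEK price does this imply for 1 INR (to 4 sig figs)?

INR/SEK = 0.1185

1 INR ÷ 0.5461 = 1.83117 JPY
1.83117 JPY ÷ 15.45 = 0.118522 SEK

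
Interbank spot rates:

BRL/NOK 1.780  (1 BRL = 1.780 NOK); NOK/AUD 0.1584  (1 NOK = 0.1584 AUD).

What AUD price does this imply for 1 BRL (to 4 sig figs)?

1 BRL × 1.780 = 1.78 NOK
1.78 NOK × 0.1584 = 0.281952 AUD

BRL/AUD = 0.2820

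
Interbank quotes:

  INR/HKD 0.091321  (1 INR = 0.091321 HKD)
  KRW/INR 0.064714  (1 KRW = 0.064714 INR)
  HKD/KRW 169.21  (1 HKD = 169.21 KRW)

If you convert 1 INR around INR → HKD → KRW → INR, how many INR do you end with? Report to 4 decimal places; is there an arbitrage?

1.0000 (no arbitrage)

Around INR → HKD → KRW → INR: 1 × 0.091321 × 169.21 × 0.064714 = 0.999988
Product ≈ 1 (deviation 0.001%, within rounding noise).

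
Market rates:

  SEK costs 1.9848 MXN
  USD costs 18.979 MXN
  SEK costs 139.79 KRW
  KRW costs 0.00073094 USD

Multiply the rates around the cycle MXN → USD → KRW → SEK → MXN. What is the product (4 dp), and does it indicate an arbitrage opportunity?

Around MXN → USD → KRW → SEK → MXN: 1 ÷ 18.979 ÷ 0.00073094 ÷ 139.79 × 1.9848 = 1.023495
Product > 1; profitable direction is MXN → USD → KRW → SEK → MXN.

1.0235 (arbitrage exists)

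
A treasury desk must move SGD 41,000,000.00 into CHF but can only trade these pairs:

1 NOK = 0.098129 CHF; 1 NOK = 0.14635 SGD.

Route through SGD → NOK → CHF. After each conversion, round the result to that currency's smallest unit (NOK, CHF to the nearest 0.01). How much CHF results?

CHF 27,490,871.20

SGD 41,000,000.00 ÷ 0.14635 = NOK 280,150,324.56
NOK 280,150,324.56 × 0.098129 = CHF 27,490,871.20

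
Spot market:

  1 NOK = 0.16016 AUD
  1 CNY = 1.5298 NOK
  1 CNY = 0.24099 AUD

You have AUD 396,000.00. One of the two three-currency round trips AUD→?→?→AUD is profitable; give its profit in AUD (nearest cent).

Profit: AUD 6,610.30

Profitable loop is AUD → CNY → NOK → AUD:
AUD 396,000.00 ÷ 0.24099 = CNY 1,643,221.71
CNY 1,643,221.71 × 1.5298 = NOK 2,513,800.57
NOK 2,513,800.57 × 0.16016 = AUD 402,610.30
Profit = AUD 402,610.30 − AUD 396,000.00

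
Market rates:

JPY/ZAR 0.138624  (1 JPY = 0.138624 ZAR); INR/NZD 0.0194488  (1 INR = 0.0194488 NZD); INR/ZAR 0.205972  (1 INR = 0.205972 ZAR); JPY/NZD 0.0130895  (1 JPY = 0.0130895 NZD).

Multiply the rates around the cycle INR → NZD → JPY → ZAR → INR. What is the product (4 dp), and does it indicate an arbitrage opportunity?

1.0000 (no arbitrage)

Around INR → NZD → JPY → ZAR → INR: 1 × 0.0194488 ÷ 0.0130895 × 0.138624 ÷ 0.205972 = 1.000000
Product ≈ 1 (deviation 0.000%, within rounding noise).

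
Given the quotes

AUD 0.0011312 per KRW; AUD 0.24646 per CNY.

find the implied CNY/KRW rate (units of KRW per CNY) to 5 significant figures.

1 CNY × 0.24646 = 0.24646 AUD
0.24646 AUD ÷ 0.0011312 = 217.875 KRW

CNY/KRW = 217.87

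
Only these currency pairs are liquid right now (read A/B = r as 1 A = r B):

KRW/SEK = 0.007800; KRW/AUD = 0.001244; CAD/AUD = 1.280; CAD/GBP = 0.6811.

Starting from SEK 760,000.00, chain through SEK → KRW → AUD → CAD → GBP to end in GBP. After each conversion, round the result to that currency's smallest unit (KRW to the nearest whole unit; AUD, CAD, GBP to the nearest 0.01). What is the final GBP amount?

GBP 64,497.12

SEK 760,000.00 ÷ 0.007800 = KRW 97,435,897
KRW 97,435,897 × 0.001244 = AUD 121,210.26
AUD 121,210.26 ÷ 1.280 = CAD 94,695.52
CAD 94,695.52 × 0.6811 = GBP 64,497.12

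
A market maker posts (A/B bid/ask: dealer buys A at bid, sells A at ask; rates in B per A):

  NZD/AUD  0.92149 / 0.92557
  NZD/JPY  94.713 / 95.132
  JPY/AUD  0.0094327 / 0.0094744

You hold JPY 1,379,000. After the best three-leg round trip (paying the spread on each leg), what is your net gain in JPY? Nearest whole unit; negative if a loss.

Net profit: JPY 30,862

Best loop JPY → NZD → AUD → JPY:
JPY 1,379,000 ÷ 95.132 (buy NZD at ask) = NZD 14,495.65
NZD 14,495.65 × 0.92149 (sell NZD at bid) = AUD 13,357.59
AUD 13,357.59 ÷ 0.0094744 (buy JPY at ask) = JPY 1,409,862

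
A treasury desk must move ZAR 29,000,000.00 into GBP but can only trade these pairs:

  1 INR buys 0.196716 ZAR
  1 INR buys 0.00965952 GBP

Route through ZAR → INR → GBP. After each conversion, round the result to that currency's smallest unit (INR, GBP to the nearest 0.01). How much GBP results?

GBP 1,424,012.69

ZAR 29,000,000.00 ÷ 0.196716 = INR 147,420,647.02
INR 147,420,647.02 × 0.00965952 = GBP 1,424,012.69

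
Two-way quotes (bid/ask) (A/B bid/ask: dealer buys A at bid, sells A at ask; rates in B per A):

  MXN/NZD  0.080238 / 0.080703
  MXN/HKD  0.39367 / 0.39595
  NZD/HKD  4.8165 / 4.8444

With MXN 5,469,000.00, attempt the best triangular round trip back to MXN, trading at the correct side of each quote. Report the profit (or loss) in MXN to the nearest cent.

Net profit: MXN 37,942.84

Best loop MXN → HKD → NZD → MXN:
MXN 5,469,000.00 × 0.39367 (sell MXN at bid) = HKD 2,152,981.23
HKD 2,152,981.23 ÷ 4.8444 (buy NZD at ask) = NZD 444,426.81
NZD 444,426.81 ÷ 0.080703 (buy MXN at ask) = MXN 5,506,942.84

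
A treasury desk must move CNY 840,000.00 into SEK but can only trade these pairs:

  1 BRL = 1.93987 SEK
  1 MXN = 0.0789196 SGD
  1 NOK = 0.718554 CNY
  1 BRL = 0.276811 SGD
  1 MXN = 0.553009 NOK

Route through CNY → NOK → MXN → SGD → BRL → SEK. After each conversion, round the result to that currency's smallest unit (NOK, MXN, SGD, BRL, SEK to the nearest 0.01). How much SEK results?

SEK 1,169,127.41

CNY 840,000.00 ÷ 0.718554 = NOK 1,169,014.44
NOK 1,169,014.44 ÷ 0.553009 = MXN 2,113,915.76
MXN 2,113,915.76 × 0.0789196 = SGD 166,829.39
SGD 166,829.39 ÷ 0.276811 = BRL 602,683.38
BRL 602,683.38 × 1.93987 = SEK 1,169,127.41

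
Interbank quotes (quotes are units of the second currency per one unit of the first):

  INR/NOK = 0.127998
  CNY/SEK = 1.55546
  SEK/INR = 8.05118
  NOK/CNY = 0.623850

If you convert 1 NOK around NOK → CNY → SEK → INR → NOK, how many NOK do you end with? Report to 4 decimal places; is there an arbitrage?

1.0000 (no arbitrage)

Around NOK → CNY → SEK → INR → NOK: 1 × 0.623850 × 1.55546 × 8.05118 × 0.127998 = 1.000004
Product ≈ 1 (deviation 0.000%, within rounding noise).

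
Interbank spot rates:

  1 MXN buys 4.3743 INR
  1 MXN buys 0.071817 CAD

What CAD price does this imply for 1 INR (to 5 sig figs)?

INR/CAD = 0.016418

1 INR ÷ 4.3743 = 0.228608 MXN
0.228608 MXN × 0.071817 = 0.0164179 CAD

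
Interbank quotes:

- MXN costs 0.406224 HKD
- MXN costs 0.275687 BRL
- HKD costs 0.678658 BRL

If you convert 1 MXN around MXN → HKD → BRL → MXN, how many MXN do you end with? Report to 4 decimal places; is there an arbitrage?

Around MXN → HKD → BRL → MXN: 1 × 0.406224 × 0.678658 ÷ 0.275687 = 1.000001
Product ≈ 1 (deviation 0.000%, within rounding noise).

1.0000 (no arbitrage)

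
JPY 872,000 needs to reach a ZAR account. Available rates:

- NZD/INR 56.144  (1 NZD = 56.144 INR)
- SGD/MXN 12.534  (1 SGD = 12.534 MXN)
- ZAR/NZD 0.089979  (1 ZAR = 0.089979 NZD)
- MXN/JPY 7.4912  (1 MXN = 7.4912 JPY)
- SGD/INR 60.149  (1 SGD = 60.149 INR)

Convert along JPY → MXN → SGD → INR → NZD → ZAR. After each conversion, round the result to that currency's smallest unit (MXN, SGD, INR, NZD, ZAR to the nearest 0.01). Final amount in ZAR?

JPY 872,000 ÷ 7.4912 = MXN 116,403.25
MXN 116,403.25 ÷ 12.534 = SGD 9,287.00
SGD 9,287.00 × 60.149 = INR 558,603.76
INR 558,603.76 ÷ 56.144 = NZD 9,949.48
NZD 9,949.48 ÷ 0.089979 = ZAR 110,575.58

ZAR 110,575.58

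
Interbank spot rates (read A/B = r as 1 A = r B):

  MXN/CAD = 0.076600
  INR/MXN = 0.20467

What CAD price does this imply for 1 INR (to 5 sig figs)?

1 INR × 0.20467 = 0.20467 MXN
0.20467 MXN × 0.076600 = 0.0156777 CAD

INR/CAD = 0.015678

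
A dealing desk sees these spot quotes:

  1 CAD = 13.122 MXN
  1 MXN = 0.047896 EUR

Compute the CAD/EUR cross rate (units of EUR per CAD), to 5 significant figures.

1 CAD × 13.122 = 13.122 MXN
13.122 MXN × 0.047896 = 0.628491 EUR

CAD/EUR = 0.62849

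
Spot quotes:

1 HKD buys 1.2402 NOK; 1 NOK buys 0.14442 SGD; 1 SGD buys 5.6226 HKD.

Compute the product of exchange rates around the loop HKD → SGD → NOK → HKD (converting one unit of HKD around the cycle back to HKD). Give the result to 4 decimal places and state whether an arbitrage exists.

Around HKD → SGD → NOK → HKD: 1 ÷ 5.6226 ÷ 0.14442 ÷ 1.2402 = 0.992987
Product < 1; profitable direction is HKD → NOK → SGD → HKD.

0.9930 (arbitrage exists)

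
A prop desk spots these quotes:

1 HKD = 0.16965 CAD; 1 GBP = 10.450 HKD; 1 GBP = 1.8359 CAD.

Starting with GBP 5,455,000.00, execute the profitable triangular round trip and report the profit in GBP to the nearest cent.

Profitable loop is GBP → CAD → HKD → GBP:
GBP 5,455,000.00 × 1.8359 = CAD 10,014,834.50
CAD 10,014,834.50 ÷ 0.16965 = HKD 59,032,328.32
HKD 59,032,328.32 ÷ 10.450 = GBP 5,649,026.63
Profit = GBP 5,649,026.63 − GBP 5,455,000.00

Profit: GBP 194,026.63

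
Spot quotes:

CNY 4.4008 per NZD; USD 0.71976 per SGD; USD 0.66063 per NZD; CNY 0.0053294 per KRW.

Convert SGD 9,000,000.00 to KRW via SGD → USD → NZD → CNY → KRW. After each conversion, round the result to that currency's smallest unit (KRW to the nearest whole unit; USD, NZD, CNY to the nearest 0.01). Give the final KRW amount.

KRW 8,097,020,516

SGD 9,000,000.00 × 0.71976 = USD 6,477,840.00
USD 6,477,840.00 ÷ 0.66063 = NZD 9,805,549.25
NZD 9,805,549.25 × 4.4008 = CNY 43,152,261.14
CNY 43,152,261.14 ÷ 0.0053294 = KRW 8,097,020,516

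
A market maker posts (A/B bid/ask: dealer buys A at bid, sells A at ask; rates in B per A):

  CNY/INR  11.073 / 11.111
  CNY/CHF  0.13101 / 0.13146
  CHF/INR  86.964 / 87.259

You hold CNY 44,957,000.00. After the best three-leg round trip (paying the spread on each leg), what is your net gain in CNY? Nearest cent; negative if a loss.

Best loop CNY → CHF → INR → CNY:
CNY 44,957,000.00 × 0.13101 (sell CNY at bid) = CHF 5,889,816.57
CHF 5,889,816.57 × 86.964 (sell CHF at bid) = INR 512,202,008.19
INR 512,202,008.19 ÷ 11.111 (buy CNY at ask) = CNY 46,098,641.72

Net profit: CNY 1,141,641.72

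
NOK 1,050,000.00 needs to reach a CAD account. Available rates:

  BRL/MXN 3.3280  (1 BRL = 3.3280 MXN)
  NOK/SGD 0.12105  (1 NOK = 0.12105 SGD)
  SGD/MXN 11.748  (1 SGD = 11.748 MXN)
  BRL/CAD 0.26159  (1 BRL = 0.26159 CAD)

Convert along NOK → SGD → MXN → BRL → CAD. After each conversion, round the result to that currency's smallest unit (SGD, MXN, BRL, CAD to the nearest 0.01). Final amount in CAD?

CAD 117,369.66

NOK 1,050,000.00 × 0.12105 = SGD 127,102.50
SGD 127,102.50 × 11.748 = MXN 1,493,200.17
MXN 1,493,200.17 ÷ 3.3280 = BRL 448,677.94
BRL 448,677.94 × 0.26159 = CAD 117,369.66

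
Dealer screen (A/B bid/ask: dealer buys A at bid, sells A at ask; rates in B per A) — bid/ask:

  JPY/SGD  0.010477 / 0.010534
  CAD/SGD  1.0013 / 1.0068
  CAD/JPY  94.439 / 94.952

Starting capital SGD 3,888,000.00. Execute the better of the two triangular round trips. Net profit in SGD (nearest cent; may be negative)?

Best loop SGD → JPY → CAD → SGD:
SGD 3,888,000.00 ÷ 0.010534 (buy JPY at ask) = JPY 369,090,564
JPY 369,090,564 ÷ 94.952 (buy CAD at ask) = CAD 3,887,127.85
CAD 3,887,127.85 × 1.0013 (sell CAD at bid) = SGD 3,892,181.12

Net profit: SGD 4,181.12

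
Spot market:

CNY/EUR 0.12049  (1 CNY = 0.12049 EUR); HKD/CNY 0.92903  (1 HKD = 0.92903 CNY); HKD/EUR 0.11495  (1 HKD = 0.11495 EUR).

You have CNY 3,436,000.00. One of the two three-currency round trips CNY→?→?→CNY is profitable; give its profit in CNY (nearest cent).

Profitable loop is CNY → HKD → EUR → CNY:
CNY 3,436,000.00 ÷ 0.92903 = HKD 3,698,481.21
HKD 3,698,481.21 × 0.11495 = EUR 425,140.42
EUR 425,140.42 ÷ 0.12049 = CNY 3,528,429.04
Profit = CNY 3,528,429.04 − CNY 3,436,000.00

Profit: CNY 92,429.04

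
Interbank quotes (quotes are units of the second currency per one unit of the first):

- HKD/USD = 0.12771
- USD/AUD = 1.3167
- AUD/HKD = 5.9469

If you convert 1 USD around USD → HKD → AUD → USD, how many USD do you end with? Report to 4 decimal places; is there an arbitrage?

Around USD → HKD → AUD → USD: 1 ÷ 0.12771 ÷ 5.9469 ÷ 1.3167 = 0.999995
Product ≈ 1 (deviation 0.001%, within rounding noise).

1.0000 (no arbitrage)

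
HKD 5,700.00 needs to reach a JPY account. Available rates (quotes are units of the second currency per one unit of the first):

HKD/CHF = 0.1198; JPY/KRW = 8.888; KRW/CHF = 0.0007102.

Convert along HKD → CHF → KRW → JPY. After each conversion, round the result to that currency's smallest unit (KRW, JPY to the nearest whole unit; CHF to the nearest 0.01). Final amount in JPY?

HKD 5,700.00 × 0.1198 = CHF 682.86
CHF 682.86 ÷ 0.0007102 = KRW 961,504
KRW 961,504 ÷ 8.888 = JPY 108,180

JPY 108,180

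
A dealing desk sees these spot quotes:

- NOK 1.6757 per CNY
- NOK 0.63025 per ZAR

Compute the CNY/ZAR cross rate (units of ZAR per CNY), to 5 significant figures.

1 CNY × 1.6757 = 1.6757 NOK
1.6757 NOK ÷ 0.63025 = 2.65879 ZAR

CNY/ZAR = 2.6588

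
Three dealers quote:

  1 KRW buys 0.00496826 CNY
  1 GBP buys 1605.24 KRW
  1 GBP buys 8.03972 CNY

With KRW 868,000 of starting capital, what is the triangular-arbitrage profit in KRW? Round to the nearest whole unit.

Profit: KRW 7,017

Profitable loop is KRW → GBP → CNY → KRW:
KRW 868,000 ÷ 1605.24 = GBP 540.73
GBP 540.73 × 8.03972 = CNY 4,347.31
CNY 4,347.31 ÷ 0.00496826 = KRW 875,017
Profit = KRW 875,017 − KRW 868,000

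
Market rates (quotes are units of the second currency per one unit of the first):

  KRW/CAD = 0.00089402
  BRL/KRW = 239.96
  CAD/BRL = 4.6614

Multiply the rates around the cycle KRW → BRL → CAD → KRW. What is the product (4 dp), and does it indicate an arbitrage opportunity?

1.0000 (no arbitrage)

Around KRW → BRL → CAD → KRW: 1 ÷ 239.96 ÷ 4.6614 ÷ 0.00089402 = 0.999994
Product ≈ 1 (deviation 0.001%, within rounding noise).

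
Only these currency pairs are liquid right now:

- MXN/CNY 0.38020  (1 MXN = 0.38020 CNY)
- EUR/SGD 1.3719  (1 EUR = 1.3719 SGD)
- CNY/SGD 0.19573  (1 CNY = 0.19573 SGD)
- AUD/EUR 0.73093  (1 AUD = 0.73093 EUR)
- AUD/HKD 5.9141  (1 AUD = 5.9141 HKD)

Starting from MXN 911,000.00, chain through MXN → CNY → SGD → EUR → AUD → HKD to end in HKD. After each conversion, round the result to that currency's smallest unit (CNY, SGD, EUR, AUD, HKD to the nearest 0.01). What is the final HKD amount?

MXN 911,000.00 × 0.38020 = CNY 346,362.20
CNY 346,362.20 × 0.19573 = SGD 67,793.47
SGD 67,793.47 ÷ 1.3719 = EUR 49,415.75
EUR 49,415.75 ÷ 0.73093 = AUD 67,606.68
AUD 67,606.68 × 5.9141 = HKD 399,832.67

HKD 399,832.67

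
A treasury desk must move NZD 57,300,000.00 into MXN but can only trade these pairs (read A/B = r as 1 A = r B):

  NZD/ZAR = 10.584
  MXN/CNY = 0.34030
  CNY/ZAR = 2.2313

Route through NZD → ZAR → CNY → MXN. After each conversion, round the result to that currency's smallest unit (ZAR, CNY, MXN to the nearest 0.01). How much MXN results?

MXN 798,701,570.91

NZD 57,300,000.00 × 10.584 = ZAR 606,463,200.00
ZAR 606,463,200.00 ÷ 2.2313 = CNY 271,798,144.58
CNY 271,798,144.58 ÷ 0.34030 = MXN 798,701,570.91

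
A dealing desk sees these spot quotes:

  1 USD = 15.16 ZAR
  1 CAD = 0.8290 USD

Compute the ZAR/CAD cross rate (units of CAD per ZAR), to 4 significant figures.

1 ZAR ÷ 15.16 = 0.0659631 USD
0.0659631 USD ÷ 0.8290 = 0.0795694 CAD

ZAR/CAD = 0.07957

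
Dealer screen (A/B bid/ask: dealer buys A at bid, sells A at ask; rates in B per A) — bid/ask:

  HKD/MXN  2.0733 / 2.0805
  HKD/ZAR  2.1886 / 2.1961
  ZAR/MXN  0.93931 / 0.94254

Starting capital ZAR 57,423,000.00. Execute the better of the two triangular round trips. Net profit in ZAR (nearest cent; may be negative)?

Net profit: ZAR 93,986.47

Best loop ZAR → HKD → MXN → ZAR:
ZAR 57,423,000.00 ÷ 2.1961 (buy HKD at ask) = HKD 26,147,716.41
HKD 26,147,716.41 × 2.0733 (sell HKD at bid) = MXN 54,212,060.43
MXN 54,212,060.43 ÷ 0.94254 (buy ZAR at ask) = ZAR 57,516,986.47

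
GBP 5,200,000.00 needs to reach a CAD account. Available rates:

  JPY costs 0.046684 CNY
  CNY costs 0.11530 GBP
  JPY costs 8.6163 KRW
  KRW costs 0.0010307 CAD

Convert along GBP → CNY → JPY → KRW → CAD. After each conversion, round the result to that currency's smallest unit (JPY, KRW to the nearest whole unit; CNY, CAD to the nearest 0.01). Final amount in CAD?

CAD 8,579,442.42

GBP 5,200,000.00 ÷ 0.11530 = CNY 45,099,739.81
CNY 45,099,739.81 ÷ 0.046684 = JPY 966,064,172
JPY 966,064,172 × 8.6163 = KRW 8,323,898,725
KRW 8,323,898,725 × 0.0010307 = CAD 8,579,442.42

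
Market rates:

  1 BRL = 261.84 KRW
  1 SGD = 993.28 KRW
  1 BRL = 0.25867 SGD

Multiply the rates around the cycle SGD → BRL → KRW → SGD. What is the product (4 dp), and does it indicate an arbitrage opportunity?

Around SGD → BRL → KRW → SGD: 1 ÷ 0.25867 × 261.84 ÷ 993.28 = 1.019103
Product > 1; profitable direction is SGD → BRL → KRW → SGD.

1.0191 (arbitrage exists)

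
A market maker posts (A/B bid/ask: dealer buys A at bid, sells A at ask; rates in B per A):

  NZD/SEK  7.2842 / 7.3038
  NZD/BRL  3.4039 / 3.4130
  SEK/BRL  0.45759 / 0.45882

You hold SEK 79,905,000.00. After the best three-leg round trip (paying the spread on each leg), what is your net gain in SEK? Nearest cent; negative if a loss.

Best loop SEK → NZD → BRL → SEK:
SEK 79,905,000.00 ÷ 7.3038 (buy NZD at ask) = NZD 10,940,195.51
NZD 10,940,195.51 × 3.4039 (sell NZD at bid) = BRL 37,239,331.51
BRL 37,239,331.51 ÷ 0.45882 (buy SEK at ask) = SEK 81,163,269.94

Net profit: SEK 1,258,269.94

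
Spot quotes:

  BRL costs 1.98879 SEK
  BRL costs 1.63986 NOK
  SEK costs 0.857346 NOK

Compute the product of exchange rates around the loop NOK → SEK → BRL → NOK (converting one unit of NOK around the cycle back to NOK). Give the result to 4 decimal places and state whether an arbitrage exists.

0.9617 (arbitrage exists)

Around NOK → SEK → BRL → NOK: 1 ÷ 0.857346 ÷ 1.98879 × 1.63986 = 0.961749
Product < 1; profitable direction is NOK → BRL → SEK → NOK.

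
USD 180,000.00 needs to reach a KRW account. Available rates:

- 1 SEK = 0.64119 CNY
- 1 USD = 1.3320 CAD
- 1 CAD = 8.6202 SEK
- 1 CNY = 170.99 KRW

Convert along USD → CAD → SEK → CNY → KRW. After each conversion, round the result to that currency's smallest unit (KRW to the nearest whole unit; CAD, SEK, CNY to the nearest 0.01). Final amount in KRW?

KRW 226,595,627

USD 180,000.00 × 1.3320 = CAD 239,760.00
CAD 239,760.00 × 8.6202 = SEK 2,066,779.15
SEK 2,066,779.15 × 0.64119 = CNY 1,325,198.12
CNY 1,325,198.12 × 170.99 = KRW 226,595,627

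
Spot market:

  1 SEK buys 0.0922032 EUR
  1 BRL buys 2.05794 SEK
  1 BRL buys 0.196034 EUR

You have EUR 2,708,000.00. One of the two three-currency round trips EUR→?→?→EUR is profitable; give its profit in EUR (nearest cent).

Profitable loop is EUR → SEK → BRL → EUR:
EUR 2,708,000.00 ÷ 0.0922032 = SEK 29,369,913.41
SEK 29,369,913.41 ÷ 2.05794 = BRL 14,271,511.03
BRL 14,271,511.03 × 0.196034 = EUR 2,797,701.39
Profit = EUR 2,797,701.39 − EUR 2,708,000.00

Profit: EUR 89,701.39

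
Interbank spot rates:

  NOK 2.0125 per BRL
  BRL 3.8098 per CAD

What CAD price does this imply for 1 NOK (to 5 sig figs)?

NOK/CAD = 0.13043

1 NOK ÷ 2.0125 = 0.496894 BRL
0.496894 BRL ÷ 3.8098 = 0.130425 CAD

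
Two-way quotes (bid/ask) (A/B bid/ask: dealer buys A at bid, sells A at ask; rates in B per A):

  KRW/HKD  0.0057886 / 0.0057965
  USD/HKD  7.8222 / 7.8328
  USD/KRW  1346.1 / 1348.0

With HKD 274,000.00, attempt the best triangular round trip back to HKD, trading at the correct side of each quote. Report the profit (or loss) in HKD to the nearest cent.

Net profit: HKD 298.70

Best loop HKD → KRW → USD → HKD:
HKD 274,000.00 ÷ 0.0057965 (buy KRW at ask) = KRW 47,269,904
KRW 47,269,904 ÷ 1348.0 (buy USD at ask) = USD 35,066.69
USD 35,066.69 × 7.8222 (sell USD at bid) = HKD 274,298.70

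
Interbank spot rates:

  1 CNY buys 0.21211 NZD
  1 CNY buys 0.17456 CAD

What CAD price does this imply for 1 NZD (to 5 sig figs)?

1 NZD ÷ 0.21211 = 4.71453 CNY
4.71453 CNY × 0.17456 = 0.822969 CAD

NZD/CAD = 0.82297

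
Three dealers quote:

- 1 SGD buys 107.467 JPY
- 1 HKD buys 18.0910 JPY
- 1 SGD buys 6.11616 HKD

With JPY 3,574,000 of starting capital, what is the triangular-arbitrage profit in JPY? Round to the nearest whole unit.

Profitable loop is JPY → SGD → HKD → JPY:
JPY 3,574,000 ÷ 107.467 = SGD 33,256.72
SGD 33,256.72 × 6.11616 = HKD 203,403.42
HKD 203,403.42 × 18.0910 = JPY 3,679,771
Profit = JPY 3,679,771 − JPY 3,574,000

Profit: JPY 105,771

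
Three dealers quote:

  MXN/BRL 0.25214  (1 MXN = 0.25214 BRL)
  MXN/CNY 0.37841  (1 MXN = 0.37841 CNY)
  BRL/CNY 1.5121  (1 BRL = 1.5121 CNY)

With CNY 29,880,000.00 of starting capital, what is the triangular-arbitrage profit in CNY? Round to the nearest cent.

Profitable loop is CNY → MXN → BRL → CNY:
CNY 29,880,000.00 ÷ 0.37841 = MXN 78,961,972.46
MXN 78,961,972.46 × 0.25214 = BRL 19,909,471.74
BRL 19,909,471.74 × 1.5121 = CNY 30,105,112.21
Profit = CNY 30,105,112.21 − CNY 29,880,000.00

Profit: CNY 225,112.21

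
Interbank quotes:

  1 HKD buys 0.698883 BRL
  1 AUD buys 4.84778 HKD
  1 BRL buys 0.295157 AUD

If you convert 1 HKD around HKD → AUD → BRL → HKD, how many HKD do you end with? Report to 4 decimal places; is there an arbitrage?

1.0000 (no arbitrage)

Around HKD → AUD → BRL → HKD: 1 ÷ 4.84778 ÷ 0.295157 ÷ 0.698883 = 0.999999
Product ≈ 1 (deviation 0.000%, within rounding noise).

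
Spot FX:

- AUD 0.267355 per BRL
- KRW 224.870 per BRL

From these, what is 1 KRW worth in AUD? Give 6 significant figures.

1 KRW ÷ 224.870 = 0.00444701 BRL
0.00444701 BRL × 0.267355 = 0.00118893 AUD

KRW/AUD = 0.00118893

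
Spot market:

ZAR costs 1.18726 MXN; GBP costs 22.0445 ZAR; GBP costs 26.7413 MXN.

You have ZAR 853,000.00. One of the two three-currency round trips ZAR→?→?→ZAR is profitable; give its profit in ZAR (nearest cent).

Profitable loop is ZAR → GBP → MXN → ZAR:
ZAR 853,000.00 ÷ 22.0445 = GBP 38,694.46
GBP 38,694.46 × 26.7413 = MXN 1,034,740.13
MXN 1,034,740.13 ÷ 1.18726 = ZAR 871,536.26
Profit = ZAR 871,536.26 − ZAR 853,000.00

Profit: ZAR 18,536.26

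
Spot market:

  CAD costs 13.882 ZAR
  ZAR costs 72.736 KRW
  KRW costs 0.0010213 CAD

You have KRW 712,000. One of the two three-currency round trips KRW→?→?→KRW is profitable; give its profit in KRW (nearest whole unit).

Profitable loop is KRW → CAD → ZAR → KRW:
KRW 712,000 × 0.0010213 = CAD 727.17
CAD 727.17 × 13.882 = ZAR 10,094.51
ZAR 10,094.51 × 72.736 = KRW 734,234
Profit = KRW 734,234 − KRW 712,000

Profit: KRW 22,234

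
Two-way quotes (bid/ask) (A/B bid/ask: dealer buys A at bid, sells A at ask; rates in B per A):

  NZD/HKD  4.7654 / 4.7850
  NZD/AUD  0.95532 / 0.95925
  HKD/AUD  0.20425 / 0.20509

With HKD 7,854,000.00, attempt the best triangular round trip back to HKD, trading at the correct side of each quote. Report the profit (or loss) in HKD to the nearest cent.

Net profit: HKD 115,306.22

Best loop HKD → AUD → NZD → HKD:
HKD 7,854,000.00 × 0.20425 (sell HKD at bid) = AUD 1,604,179.50
AUD 1,604,179.50 ÷ 0.95925 (buy NZD at ask) = NZD 1,672,326.82
NZD 1,672,326.82 × 4.7654 (sell NZD at bid) = HKD 7,969,306.22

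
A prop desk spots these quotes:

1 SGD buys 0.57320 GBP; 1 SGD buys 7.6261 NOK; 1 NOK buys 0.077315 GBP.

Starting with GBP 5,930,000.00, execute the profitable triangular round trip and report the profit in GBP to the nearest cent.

Profitable loop is GBP → SGD → NOK → GBP:
GBP 5,930,000.00 ÷ 0.57320 = SGD 10,345,429.17
SGD 10,345,429.17 × 7.6261 = NOK 78,895,277.39
NOK 78,895,277.39 × 0.077315 = GBP 6,099,788.37
Profit = GBP 6,099,788.37 − GBP 5,930,000.00

Profit: GBP 169,788.37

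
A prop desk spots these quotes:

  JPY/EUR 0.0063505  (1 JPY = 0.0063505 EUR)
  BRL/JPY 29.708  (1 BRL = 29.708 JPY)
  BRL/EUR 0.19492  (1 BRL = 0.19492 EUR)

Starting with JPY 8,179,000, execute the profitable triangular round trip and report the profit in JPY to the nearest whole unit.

Profit: JPY 271,361

Profitable loop is JPY → BRL → EUR → JPY:
JPY 8,179,000 ÷ 29.708 = BRL 275,313.05
BRL 275,313.05 × 0.19492 = EUR 53,664.02
EUR 53,664.02 ÷ 0.0063505 = JPY 8,450,361
Profit = JPY 8,450,361 − JPY 8,179,000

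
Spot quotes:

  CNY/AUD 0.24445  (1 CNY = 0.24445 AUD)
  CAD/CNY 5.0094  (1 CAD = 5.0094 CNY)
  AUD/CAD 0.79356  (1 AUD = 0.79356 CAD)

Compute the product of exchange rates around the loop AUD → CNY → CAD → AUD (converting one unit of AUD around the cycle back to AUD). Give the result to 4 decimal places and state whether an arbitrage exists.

Around AUD → CNY → CAD → AUD: 1 ÷ 0.24445 ÷ 5.0094 ÷ 0.79356 = 1.029069
Product > 1; profitable direction is AUD → CNY → CAD → AUD.

1.0291 (arbitrage exists)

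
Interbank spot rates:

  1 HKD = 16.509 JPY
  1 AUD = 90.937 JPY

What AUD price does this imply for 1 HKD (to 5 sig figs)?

1 HKD × 16.509 = 16.509 JPY
16.509 JPY ÷ 90.937 = 0.181543 AUD

HKD/AUD = 0.18154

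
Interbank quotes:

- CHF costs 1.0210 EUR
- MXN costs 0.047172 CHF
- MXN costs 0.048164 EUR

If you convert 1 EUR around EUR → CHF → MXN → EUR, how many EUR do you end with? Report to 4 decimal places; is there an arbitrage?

Around EUR → CHF → MXN → EUR: 1 ÷ 1.0210 ÷ 0.047172 × 0.048164 = 1.000029
Product ≈ 1 (deviation 0.003%, within rounding noise).

1.0000 (no arbitrage)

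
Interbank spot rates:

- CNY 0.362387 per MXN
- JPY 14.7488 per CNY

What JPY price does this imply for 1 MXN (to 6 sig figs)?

1 MXN × 0.362387 = 0.362387 CNY
0.362387 CNY × 14.7488 = 5.34477 JPY

MXN/JPY = 5.34477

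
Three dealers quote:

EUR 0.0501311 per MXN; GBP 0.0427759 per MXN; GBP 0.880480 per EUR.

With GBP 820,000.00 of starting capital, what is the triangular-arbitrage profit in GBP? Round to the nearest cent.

Profitable loop is GBP → MXN → EUR → GBP:
GBP 820,000.00 ÷ 0.0427759 = MXN 19,169,672.64
MXN 19,169,672.64 × 0.0501311 = EUR 960,996.78
EUR 960,996.78 × 0.880480 = GBP 846,138.44
Profit = GBP 846,138.44 − GBP 820,000.00

Profit: GBP 26,138.44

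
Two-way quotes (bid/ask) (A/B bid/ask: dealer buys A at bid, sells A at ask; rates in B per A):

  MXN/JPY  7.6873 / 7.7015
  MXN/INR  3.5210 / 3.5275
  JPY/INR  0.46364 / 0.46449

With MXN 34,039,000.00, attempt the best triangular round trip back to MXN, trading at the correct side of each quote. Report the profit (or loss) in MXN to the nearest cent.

Net profit: MXN 353,559.52

Best loop MXN → JPY → INR → MXN:
MXN 34,039,000.00 × 7.6873 (sell MXN at bid) = JPY 261,668,005
JPY 261,668,005 × 0.46364 (sell JPY at bid) = INR 121,319,753.70
INR 121,319,753.70 ÷ 3.5275 (buy MXN at ask) = MXN 34,392,559.52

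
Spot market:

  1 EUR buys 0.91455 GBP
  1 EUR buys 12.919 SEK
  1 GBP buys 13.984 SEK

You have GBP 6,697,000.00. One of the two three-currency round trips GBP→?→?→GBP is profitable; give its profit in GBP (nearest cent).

Profit: GBP 68,039.36

Profitable loop is GBP → EUR → SEK → GBP:
GBP 6,697,000.00 ÷ 0.91455 = EUR 7,322,727.02
EUR 7,322,727.02 × 12.919 = SEK 94,602,310.43
SEK 94,602,310.43 ÷ 13.984 = GBP 6,765,039.36
Profit = GBP 6,765,039.36 − GBP 6,697,000.00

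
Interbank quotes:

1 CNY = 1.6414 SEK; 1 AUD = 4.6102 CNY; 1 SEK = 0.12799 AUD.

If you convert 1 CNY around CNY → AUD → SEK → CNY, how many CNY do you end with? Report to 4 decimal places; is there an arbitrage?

Around CNY → AUD → SEK → CNY: 1 ÷ 4.6102 ÷ 0.12799 ÷ 1.6414 = 1.032499
Product > 1; profitable direction is CNY → AUD → SEK → CNY.

1.0325 (arbitrage exists)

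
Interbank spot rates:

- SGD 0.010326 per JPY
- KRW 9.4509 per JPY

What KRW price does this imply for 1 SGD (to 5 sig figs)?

SGD/KRW = 915.25

1 SGD ÷ 0.010326 = 96.8429 JPY
96.8429 JPY × 9.4509 = 915.253 KRW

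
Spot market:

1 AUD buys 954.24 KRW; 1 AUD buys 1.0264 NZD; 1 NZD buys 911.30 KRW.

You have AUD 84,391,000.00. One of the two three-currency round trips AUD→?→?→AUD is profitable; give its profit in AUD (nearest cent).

Profitable loop is AUD → KRW → NZD → AUD:
AUD 84,391,000.00 × 954.24 = KRW 80,529,267,840
KRW 80,529,267,840 ÷ 911.30 = NZD 88,367,461.69
NZD 88,367,461.69 ÷ 1.0264 = AUD 86,094,565.17
Profit = AUD 86,094,565.17 − AUD 84,391,000.00

Profit: AUD 1,703,565.17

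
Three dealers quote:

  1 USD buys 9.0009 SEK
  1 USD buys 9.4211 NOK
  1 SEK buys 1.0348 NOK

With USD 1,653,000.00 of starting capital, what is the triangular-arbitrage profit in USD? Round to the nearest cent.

Profitable loop is USD → NOK → SEK → USD:
USD 1,653,000.00 × 9.4211 = NOK 15,573,078.30
NOK 15,573,078.30 ÷ 1.0348 = SEK 15,049,360.55
SEK 15,049,360.55 ÷ 9.0009 = USD 1,671,983.97
Profit = USD 1,671,983.97 − USD 1,653,000.00

Profit: USD 18,983.97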